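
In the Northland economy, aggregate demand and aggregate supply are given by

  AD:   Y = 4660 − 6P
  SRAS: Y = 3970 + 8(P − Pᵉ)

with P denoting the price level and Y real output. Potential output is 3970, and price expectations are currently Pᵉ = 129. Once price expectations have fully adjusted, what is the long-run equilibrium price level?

Short run: with Pᵉ = 129, SRAS is Y = 2938 + 8P. Setting AD = SRAS gives 1722 = 14P, so P = 123 and Y = 4660 − 6·123 = 3922.
Output 3922 is below potential 3970, so over time expected prices fall and SRAS shifts right until Y returns to 3970.
Long run: Y = 3970 on the AD curve gives 3970 = 4660 − 6P, so P = 115.

Long-run P = 115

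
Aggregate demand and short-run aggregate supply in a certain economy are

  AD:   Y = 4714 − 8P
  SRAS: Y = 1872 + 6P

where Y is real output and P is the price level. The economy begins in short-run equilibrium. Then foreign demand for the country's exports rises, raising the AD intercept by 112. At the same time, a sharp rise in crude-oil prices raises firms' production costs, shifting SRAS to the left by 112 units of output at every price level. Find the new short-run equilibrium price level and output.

P = 219, Y = 3074

After both shocks: AD is Y = 4826 − 8P and SRAS is Y = 1760 + 6P.
Setting them equal: 3066 = 14P, so P = 219.
Y = 4826 − 8·219 = 3074.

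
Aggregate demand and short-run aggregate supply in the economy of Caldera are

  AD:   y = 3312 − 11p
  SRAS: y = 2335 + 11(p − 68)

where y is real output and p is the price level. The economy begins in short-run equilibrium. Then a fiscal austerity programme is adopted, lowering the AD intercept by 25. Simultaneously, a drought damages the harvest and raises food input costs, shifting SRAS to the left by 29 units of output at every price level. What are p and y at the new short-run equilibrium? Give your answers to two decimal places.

p = 78.59, y = 2422.50

After both shocks: AD is y = 3287 − 11p and SRAS is y = 1558 + 11p.
Setting them equal: 1729 = 22p, so p = 78.59.
Substituting into AD, y = 2422.50.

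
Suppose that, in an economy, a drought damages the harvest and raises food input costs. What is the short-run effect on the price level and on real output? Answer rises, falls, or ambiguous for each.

This is an adverse supply shock: SRAS shifts left.
Moving along the downward-sloping AD curve, P rises and Y falls.

Price level: rises; output: falls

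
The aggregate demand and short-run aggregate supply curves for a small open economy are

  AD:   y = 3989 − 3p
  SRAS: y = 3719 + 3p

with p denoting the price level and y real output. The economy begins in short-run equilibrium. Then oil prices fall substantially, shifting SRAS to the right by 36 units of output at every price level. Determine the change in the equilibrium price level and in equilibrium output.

This is a positive supply shock: SRAS shifts right.
New SRAS: y = 3755 + 3p.
Set AD = SRAS: 3989 − 3p = 3755 + 3p, so 234 = 6p and p = 39.
y = 3989 − 3·39 = 3872.
Initially p = 45, y = 3854, so Δp = -6 and Δy = +18.

Δp = -6, Δy = +18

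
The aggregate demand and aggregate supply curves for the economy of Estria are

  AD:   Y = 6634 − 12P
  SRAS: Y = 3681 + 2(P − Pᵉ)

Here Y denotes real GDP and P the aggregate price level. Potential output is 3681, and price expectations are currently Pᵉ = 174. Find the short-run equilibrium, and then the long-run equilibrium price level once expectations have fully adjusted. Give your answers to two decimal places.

Short run: P = 235.79, Y = 3804.57. Long run: P = 246.08.

Short run: with Pᵉ = 174, SRAS is Y = 3333 + 2P. Setting AD = SRAS gives 3301 = 14P, so P = 235.79 and Y = 6634 − 12P = 3804.57.
Output 3804.57 is above potential 3681, so over time expected prices rise and SRAS shifts left until Y returns to 3681.
Long run: Y = 3681 on the AD curve gives 3681 = 6634 − 12P, so P = 246.08.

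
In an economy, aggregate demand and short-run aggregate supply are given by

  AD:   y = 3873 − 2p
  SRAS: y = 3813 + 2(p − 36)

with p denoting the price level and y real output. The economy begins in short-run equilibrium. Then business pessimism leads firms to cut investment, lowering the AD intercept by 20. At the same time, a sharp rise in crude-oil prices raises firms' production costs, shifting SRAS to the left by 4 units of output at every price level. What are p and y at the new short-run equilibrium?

After both shocks: AD is y = 3853 − 2p and SRAS is y = 3737 + 2p.
Setting them equal: 116 = 4p, so p = 29.
y = 3853 − 2·29 = 3795.

p = 29, y = 3795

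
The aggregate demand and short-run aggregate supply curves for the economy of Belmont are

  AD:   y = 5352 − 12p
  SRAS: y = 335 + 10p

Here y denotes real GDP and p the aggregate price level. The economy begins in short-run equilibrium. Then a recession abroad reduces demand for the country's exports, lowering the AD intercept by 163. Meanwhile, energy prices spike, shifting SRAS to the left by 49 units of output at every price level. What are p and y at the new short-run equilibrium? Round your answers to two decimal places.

p = 222.86, y = 2514.64

After both shocks: AD is y = 5189 − 12p and SRAS is y = 286 + 10p.
Setting them equal: 4903 = 22p, so p = 222.86.
Substituting into AD, y = 2514.64.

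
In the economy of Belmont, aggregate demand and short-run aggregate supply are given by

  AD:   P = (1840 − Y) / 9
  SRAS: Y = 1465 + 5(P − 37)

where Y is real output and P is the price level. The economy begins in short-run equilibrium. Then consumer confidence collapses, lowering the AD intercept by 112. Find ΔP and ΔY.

ΔP = -8, ΔY = -40

This is a negative demand shock: AD shifts left.
New AD: Y = 1728 − 9P.
SRAS can be written Y = 1280 + 5P.
Set AD = SRAS: 1728 − 9P = 1280 + 5P, so 448 = 14P and P = 32.
Y = 1728 − 9·32 = 1440.
Initially P = 40, Y = 1480, so ΔP = -8 and ΔY = -40.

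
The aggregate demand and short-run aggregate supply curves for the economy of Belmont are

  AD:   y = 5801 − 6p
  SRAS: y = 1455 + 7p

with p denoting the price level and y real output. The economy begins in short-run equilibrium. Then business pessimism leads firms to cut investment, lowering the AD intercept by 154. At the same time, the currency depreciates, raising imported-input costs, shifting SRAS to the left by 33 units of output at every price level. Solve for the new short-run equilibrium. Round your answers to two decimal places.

After both shocks: AD is y = 5647 − 6p and SRAS is y = 1422 + 7p.
Setting them equal: 4225 = 13p, so p = 325.00.
Substituting into AD, y = 3697.00.

p = 325.00, y = 3697.00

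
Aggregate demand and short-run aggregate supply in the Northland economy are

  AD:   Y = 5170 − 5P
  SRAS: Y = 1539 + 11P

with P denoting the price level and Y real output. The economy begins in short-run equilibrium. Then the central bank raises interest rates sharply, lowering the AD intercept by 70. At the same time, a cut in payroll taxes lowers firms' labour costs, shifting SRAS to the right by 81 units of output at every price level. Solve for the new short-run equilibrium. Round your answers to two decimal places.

After both shocks: AD is Y = 5100 − 5P and SRAS is Y = 1620 + 11P.
Setting them equal: 3480 = 16P, so P = 217.50.
Substituting into AD, Y = 4012.50.

P = 217.50, Y = 4012.50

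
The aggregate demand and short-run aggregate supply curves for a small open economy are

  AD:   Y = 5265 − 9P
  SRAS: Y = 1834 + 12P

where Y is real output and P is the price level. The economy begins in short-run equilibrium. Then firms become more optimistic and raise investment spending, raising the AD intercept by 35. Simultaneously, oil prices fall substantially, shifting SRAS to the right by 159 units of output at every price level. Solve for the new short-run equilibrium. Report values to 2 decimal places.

After both shocks: AD is Y = 5300 − 9P and SRAS is Y = 1993 + 12P.
Setting them equal: 3307 = 21P, so P = 157.48.
Substituting into AD, Y = 3882.71.

P = 157.48, Y = 3882.71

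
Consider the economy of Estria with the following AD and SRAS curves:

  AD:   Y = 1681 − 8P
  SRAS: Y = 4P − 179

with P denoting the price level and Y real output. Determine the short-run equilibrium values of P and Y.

Set AD = SRAS: 1681 − 8P = 4P − 179, so 1860 = 12P and P = 155.
Then Y = 1681 − 8·155 = 441.

P = 155, Y = 441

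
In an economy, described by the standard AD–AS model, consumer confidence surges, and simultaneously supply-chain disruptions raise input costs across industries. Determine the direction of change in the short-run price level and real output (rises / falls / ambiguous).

Price level: rises; output: ambiguous

The first event is a positive demand shock: AD shifts right, which by itself pushes P up and Y up.
The second is an adverse supply shock: SRAS shifts left, which by itself pushes P up and Y down.
Both shocks push P up, so P rises. The two shocks push Y in opposite directions, so the effect on Y is ambiguous.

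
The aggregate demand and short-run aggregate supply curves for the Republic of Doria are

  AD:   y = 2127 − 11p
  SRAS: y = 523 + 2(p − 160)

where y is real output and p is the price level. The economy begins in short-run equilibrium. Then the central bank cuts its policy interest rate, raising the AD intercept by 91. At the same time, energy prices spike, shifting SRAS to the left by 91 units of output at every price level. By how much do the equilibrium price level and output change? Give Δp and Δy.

After both shocks: AD is y = 2218 − 11p and SRAS is y = 112 + 2p.
Setting them equal: 2106 = 13p, so p = 162.
y = 2218 − 11·162 = 436.
Initially p = 148, y = 499, so Δp = +14 and Δy = -63.

Δp = +14, Δy = -63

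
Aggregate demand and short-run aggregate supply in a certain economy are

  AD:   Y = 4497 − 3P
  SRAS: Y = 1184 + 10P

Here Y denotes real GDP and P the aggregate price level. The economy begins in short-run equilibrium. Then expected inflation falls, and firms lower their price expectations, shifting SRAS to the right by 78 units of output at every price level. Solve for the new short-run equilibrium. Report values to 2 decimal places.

P = 248.85, Y = 3750.46

This is a positive supply shock: SRAS shifts right.
New SRAS: Y = 1262 + 10P.
Set AD = SRAS: 4497 − 3P = 1262 + 10P, so 3235 = 13P and P = 248.85.
Substituting into AD, Y = 3750.46.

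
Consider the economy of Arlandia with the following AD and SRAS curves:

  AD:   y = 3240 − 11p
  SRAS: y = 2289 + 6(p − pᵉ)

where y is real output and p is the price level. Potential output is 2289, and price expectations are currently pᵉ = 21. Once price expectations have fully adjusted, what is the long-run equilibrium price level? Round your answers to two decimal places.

Short run: with pᵉ = 21, SRAS is y = 2163 + 6p. Setting AD = SRAS gives 1077 = 17p, so p = 63.35 and y = 3240 − 11p = 2543.12.
Output 2543.12 is above potential 2289, so over time expected prices rise and SRAS shifts left until y returns to 2289.
Long run: y = 2289 on the AD curve gives 2289 = 3240 − 11p, so p = 86.45.

Long-run p = 86.45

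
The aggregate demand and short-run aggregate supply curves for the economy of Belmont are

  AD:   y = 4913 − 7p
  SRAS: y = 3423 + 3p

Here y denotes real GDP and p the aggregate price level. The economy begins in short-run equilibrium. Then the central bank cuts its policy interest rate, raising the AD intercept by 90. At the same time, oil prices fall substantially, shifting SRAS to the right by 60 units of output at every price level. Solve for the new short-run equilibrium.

After both shocks: AD is y = 5003 − 7p and SRAS is y = 3483 + 3p.
Setting them equal: 1520 = 10p, so p = 152.
y = 5003 − 7·152 = 3939.

p = 152, y = 3939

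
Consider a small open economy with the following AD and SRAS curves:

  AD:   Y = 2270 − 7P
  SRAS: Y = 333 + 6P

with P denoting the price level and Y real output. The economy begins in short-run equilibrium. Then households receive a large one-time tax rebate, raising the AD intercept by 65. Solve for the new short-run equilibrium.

P = 154, Y = 1257

This is a positive demand shock: AD shifts right.
New AD: Y = 2335 − 7P.
Set AD = SRAS: 2335 − 7P = 333 + 6P, so 2002 = 13P and P = 154.
Y = 2335 − 7·154 = 1257.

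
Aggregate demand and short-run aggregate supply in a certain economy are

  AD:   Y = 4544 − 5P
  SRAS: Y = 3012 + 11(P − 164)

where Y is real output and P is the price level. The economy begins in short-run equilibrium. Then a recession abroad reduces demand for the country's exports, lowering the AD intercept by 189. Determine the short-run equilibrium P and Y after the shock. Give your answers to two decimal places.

This is a negative demand shock: AD shifts left.
New AD: Y = 4355 − 5P.
SRAS can be written Y = 1208 + 11P.
Set AD = SRAS: 4355 − 5P = 1208 + 11P, so 3147 = 16P and P = 196.69.
Substituting into AD, Y = 3371.56.

P = 196.69, Y = 3371.56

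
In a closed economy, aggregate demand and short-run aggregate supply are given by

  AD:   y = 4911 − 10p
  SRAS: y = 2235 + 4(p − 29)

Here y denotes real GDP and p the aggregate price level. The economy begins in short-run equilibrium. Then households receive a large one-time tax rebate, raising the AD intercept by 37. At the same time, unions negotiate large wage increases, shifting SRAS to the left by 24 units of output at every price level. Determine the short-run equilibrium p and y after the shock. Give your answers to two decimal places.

p = 203.79, y = 2910.14

After both shocks: AD is y = 4948 − 10p and SRAS is y = 2095 + 4p.
Setting them equal: 2853 = 14p, so p = 203.79.
Substituting into AD, y = 2910.14.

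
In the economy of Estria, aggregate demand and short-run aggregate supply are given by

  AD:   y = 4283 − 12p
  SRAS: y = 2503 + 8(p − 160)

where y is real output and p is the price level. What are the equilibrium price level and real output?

p = 153, y = 2447

Write SRAS as y = 2503 + 8p − 1280 = 1223 + 8p.
Set AD = SRAS: 4283 − 12p = 1223 + 8p, so 3060 = 20p and p = 153.
Then y = 4283 − 12·153 = 2447.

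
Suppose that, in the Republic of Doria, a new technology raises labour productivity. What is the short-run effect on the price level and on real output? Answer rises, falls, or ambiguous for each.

Price level: falls; output: rises

This is a favourable supply shock: SRAS shifts right.
Moving along the downward-sloping AD curve, P falls and Y rises.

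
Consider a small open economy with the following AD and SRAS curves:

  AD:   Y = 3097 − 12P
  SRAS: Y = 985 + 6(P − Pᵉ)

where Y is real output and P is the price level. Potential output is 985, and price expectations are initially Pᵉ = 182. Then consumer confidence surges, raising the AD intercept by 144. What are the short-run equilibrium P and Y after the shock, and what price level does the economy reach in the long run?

Short run: P = 186, Y = 1009. Long run: P = 188.

AD shifts right: new AD is Y = 3241 − 12P. With Pᵉ = 182, SRAS is Y = 6P − 107.
Short run: 3241 − 12P = 6P − 107 gives 3348 = 18P, so P = 186 and Y = 3241 − 12·186 = 1009.
Y = 1009 is above potential 985; expectations adjust and SRAS shifts left until Y = 985.
Long run: on the new AD curve, 985 = 3241 − 12P gives P = 188.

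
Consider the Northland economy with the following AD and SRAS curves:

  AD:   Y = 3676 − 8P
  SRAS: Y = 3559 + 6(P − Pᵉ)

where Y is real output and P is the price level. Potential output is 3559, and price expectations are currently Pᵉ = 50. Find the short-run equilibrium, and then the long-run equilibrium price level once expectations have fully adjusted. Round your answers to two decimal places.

Short run: P = 29.79, Y = 3437.71. Long run: P = 14.63.

Short run: with Pᵉ = 50, SRAS is Y = 3259 + 6P. Setting AD = SRAS gives 417 = 14P, so P = 29.79 and Y = 3676 − 8P = 3437.71.
Output 3437.71 is below potential 3559, so over time expected prices fall and SRAS shifts right until Y returns to 3559.
Long run: Y = 3559 on the AD curve gives 3559 = 3676 − 8P, so P = 14.63.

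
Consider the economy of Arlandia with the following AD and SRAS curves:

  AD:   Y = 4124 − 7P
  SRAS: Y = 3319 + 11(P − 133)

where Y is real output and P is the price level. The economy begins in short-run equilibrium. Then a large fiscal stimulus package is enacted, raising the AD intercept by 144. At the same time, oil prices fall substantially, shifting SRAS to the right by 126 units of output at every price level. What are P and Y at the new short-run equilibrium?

P = 127, Y = 3379

After both shocks: AD is Y = 4268 − 7P and SRAS is Y = 1982 + 11P.
Setting them equal: 2286 = 18P, so P = 127.
Y = 4268 − 7·127 = 3379.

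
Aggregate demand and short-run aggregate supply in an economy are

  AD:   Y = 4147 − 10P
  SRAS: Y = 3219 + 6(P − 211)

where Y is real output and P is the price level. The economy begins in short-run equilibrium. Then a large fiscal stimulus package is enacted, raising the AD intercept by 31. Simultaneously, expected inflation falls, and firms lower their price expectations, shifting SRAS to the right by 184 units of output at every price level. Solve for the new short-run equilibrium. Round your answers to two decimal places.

P = 127.56, Y = 2902.38

After both shocks: AD is Y = 4178 − 10P and SRAS is Y = 2137 + 6P.
Setting them equal: 2041 = 16P, so P = 127.56.
Substituting into AD, Y = 2902.38.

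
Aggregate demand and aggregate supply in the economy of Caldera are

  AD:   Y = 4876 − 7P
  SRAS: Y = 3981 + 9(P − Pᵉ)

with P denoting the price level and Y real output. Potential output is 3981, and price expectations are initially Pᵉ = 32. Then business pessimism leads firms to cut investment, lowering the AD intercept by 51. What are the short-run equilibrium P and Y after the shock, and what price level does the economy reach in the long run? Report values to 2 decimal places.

Short run: P = 70.75, Y = 4329.75. Long run: P = 120.57.

AD shifts left: new AD is Y = 4825 − 7P. With Pᵉ = 32, SRAS is Y = 3693 + 9P.
Short run: 4825 − 7P = 3693 + 9P gives 1132 = 16P, so P = 70.75 and Y = 4825 − 7P = 4329.75.
Y = 4329.75 is above potential 3981; expectations adjust and SRAS shifts left until Y = 3981.
Long run: on the new AD curve, 3981 = 4825 − 7P gives P = 120.57.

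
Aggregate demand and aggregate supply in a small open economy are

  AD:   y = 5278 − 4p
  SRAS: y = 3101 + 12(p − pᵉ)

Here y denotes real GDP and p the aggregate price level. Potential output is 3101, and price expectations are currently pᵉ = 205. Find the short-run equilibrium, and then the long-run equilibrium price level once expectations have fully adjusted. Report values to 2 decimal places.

Short run: with pᵉ = 205, SRAS is y = 641 + 12p. Setting AD = SRAS gives 4637 = 16p, so p = 289.81 and y = 5278 − 4p = 4118.75.
Output 4118.75 is above potential 3101, so over time expected prices rise and SRAS shifts left until y returns to 3101.
Long run: y = 3101 on the AD curve gives 3101 = 5278 − 4p, so p = 544.25.

Short run: p = 289.81, y = 4118.75. Long run: p = 544.25.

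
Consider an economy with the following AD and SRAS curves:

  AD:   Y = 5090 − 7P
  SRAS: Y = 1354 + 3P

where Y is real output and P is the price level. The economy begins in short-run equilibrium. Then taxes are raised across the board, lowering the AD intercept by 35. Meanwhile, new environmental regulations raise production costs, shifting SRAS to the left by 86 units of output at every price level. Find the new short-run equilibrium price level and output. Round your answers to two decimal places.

P = 378.70, Y = 2404.10

After both shocks: AD is Y = 5055 − 7P and SRAS is Y = 1268 + 3P.
Setting them equal: 3787 = 10P, so P = 378.70.
Substituting into AD, Y = 2404.10.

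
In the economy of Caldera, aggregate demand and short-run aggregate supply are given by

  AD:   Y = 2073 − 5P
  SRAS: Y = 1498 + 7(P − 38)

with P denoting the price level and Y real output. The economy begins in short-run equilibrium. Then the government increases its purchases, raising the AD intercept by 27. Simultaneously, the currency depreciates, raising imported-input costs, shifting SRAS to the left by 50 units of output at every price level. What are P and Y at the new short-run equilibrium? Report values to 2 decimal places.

P = 76.50, Y = 1717.50

After both shocks: AD is Y = 2100 − 5P and SRAS is Y = 1182 + 7P.
Setting them equal: 918 = 12P, so P = 76.50.
Substituting into AD, Y = 1717.50.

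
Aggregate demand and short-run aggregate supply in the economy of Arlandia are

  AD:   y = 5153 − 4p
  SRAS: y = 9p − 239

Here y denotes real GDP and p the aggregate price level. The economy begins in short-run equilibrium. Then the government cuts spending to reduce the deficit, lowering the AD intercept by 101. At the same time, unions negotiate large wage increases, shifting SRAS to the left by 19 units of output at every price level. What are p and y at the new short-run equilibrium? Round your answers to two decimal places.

p = 408.46, y = 3418.15

After both shocks: AD is y = 5052 − 4p and SRAS is y = 9p − 258.
Setting them equal: 5310 = 13p, so p = 408.46.
Substituting into AD, y = 3418.15.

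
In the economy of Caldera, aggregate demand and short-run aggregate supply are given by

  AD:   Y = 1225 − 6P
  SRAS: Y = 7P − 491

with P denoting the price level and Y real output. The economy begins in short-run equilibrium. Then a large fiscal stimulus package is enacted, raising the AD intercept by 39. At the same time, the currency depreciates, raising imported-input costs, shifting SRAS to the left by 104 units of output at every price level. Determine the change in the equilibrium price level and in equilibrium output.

ΔP = +11, ΔY = -27

After both shocks: AD is Y = 1264 − 6P and SRAS is Y = 7P − 595.
Setting them equal: 1859 = 13P, so P = 143.
Y = 1264 − 6·143 = 406.
Initially P = 132, Y = 433, so ΔP = +11 and ΔY = -27.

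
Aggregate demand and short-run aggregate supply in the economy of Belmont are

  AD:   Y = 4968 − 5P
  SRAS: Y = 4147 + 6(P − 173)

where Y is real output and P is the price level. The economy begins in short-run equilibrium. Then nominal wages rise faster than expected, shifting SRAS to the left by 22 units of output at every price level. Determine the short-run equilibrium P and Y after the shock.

This is a negative supply shock: SRAS shifts left.
New SRAS: Y = 3087 + 6P.
Set AD = SRAS: 4968 − 5P = 3087 + 6P, so 1881 = 11P and P = 171.
Y = 4968 − 5·171 = 4113.

P = 171, Y = 4113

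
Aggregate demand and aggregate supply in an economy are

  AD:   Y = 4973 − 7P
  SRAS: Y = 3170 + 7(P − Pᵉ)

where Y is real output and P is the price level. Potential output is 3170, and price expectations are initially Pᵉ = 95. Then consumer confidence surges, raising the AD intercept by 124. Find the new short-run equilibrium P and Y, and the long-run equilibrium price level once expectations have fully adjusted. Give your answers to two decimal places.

Short run: P = 185.14, Y = 3801.00. Long run: P = 275.29.

AD shifts right: new AD is Y = 5097 − 7P. With Pᵉ = 95, SRAS is Y = 2505 + 7P.
Short run: 5097 − 7P = 2505 + 7P gives 2592 = 14P, so P = 185.14 and Y = 5097 − 7P = 3801.00.
Y = 3801.00 is above potential 3170; expectations adjust and SRAS shifts left until Y = 3170.
Long run: on the new AD curve, 3170 = 5097 − 7P gives P = 275.29.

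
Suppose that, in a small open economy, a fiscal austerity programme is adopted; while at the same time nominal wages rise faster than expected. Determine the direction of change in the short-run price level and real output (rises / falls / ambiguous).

The first event is a negative demand shock: AD shifts left, which by itself pushes P down and Y down.
The second is an adverse supply shock: SRAS shifts left, which by itself pushes P up and Y down.
The two shocks push P in opposite directions, so the effect on P is ambiguous. Both shocks push Y down, so Y falls.

Price level: ambiguous; output: falls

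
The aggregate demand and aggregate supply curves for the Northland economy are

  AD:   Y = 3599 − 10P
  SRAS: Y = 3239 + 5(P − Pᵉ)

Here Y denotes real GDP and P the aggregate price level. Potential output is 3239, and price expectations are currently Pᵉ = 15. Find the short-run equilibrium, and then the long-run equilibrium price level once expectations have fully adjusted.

Short run: P = 29, Y = 3309. Long run: P = 36.

Short run: with Pᵉ = 15, SRAS is Y = 3164 + 5P. Setting AD = SRAS gives 435 = 15P, so P = 29 and Y = 3599 − 10·29 = 3309.
Output 3309 is above potential 3239, so over time expected prices rise and SRAS shifts left until Y returns to 3239.
Long run: Y = 3239 on the AD curve gives 3239 = 3599 − 10P, so P = 36.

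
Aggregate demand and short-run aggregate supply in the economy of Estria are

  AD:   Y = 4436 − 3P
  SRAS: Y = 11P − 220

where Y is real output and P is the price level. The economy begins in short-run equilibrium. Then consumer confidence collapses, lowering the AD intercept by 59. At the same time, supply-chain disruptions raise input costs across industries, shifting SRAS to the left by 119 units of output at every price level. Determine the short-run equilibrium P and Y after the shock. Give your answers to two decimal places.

After both shocks: AD is Y = 4377 − 3P and SRAS is Y = 11P − 339.
Setting them equal: 4716 = 14P, so P = 336.86.
Substituting into AD, Y = 3366.43.

P = 336.86, Y = 3366.43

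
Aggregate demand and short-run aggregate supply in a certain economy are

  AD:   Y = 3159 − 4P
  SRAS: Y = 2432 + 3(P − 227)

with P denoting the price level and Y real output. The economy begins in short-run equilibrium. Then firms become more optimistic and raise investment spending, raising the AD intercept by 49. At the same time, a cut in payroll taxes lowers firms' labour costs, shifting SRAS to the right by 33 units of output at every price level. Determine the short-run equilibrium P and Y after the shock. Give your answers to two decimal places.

P = 203.43, Y = 2394.29

After both shocks: AD is Y = 3208 − 4P and SRAS is Y = 1784 + 3P.
Setting them equal: 1424 = 7P, so P = 203.43.
Substituting into AD, Y = 2394.29.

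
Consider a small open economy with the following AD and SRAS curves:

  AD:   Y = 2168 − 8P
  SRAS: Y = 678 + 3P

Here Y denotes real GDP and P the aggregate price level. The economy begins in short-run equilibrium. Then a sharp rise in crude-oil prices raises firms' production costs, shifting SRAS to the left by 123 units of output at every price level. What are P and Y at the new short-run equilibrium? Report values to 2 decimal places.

P = 146.64, Y = 994.91

This is a negative supply shock: SRAS shifts left.
New SRAS: Y = 555 + 3P.
Set AD = SRAS: 2168 − 8P = 555 + 3P, so 1613 = 11P and P = 146.64.
Substituting into AD, Y = 994.91.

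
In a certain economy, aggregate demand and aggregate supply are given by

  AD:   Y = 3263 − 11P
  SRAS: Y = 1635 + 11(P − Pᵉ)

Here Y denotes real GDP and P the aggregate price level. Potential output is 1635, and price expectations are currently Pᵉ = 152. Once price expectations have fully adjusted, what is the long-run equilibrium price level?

Long-run P = 148

Short run: with Pᵉ = 152, SRAS is Y = 11P − 37. Setting AD = SRAS gives 3300 = 22P, so P = 150 and Y = 3263 − 11·150 = 1613.
Output 1613 is below potential 1635, so over time expected prices fall and SRAS shifts right until Y returns to 1635.
Long run: Y = 1635 on the AD curve gives 1635 = 3263 − 11P, so P = 148.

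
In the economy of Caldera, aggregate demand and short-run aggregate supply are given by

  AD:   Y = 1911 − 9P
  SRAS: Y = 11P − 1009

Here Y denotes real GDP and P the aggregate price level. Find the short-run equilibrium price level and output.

Set AD = SRAS: 1911 − 9P = 11P − 1009, so 2920 = 20P and P = 146.
Then Y = 1911 − 9·146 = 597.

P = 146, Y = 597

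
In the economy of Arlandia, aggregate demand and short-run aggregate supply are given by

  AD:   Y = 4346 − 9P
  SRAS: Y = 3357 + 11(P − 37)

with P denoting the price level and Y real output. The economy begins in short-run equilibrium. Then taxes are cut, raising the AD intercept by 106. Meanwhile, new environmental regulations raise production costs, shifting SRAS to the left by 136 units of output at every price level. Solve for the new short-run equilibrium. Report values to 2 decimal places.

After both shocks: AD is Y = 4452 − 9P and SRAS is Y = 2814 + 11P.
Setting them equal: 1638 = 20P, so P = 81.90.
Substituting into AD, Y = 3714.90.

P = 81.90, Y = 3714.90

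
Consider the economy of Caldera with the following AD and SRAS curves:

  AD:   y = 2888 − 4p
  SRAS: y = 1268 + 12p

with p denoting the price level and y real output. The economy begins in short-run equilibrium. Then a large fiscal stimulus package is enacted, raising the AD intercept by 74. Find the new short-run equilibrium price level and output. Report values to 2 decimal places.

p = 105.88, y = 2538.50

This is a positive demand shock: AD shifts right.
New AD: y = 2962 − 4p.
Set AD = SRAS: 2962 − 4p = 1268 + 12p, so 1694 = 16p and p = 105.88.
Substituting into AD, y = 2538.50.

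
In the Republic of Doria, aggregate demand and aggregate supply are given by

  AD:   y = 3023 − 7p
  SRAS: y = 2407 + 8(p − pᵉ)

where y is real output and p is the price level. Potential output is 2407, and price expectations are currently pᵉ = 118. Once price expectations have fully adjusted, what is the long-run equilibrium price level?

Long-run p = 88

Short run: with pᵉ = 118, SRAS is y = 1463 + 8p. Setting AD = SRAS gives 1560 = 15p, so p = 104 and y = 3023 − 7·104 = 2295.
Output 2295 is below potential 2407, so over time expected prices fall and SRAS shifts right until y returns to 2407.
Long run: y = 2407 on the AD curve gives 2407 = 3023 − 7p, so p = 88.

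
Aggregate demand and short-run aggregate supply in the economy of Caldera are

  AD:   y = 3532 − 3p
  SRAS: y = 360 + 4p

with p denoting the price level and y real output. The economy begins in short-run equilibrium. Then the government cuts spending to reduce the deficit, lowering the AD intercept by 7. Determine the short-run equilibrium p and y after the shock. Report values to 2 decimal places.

This is a negative demand shock: AD shifts left.
New AD: y = 3525 − 3p.
Set AD = SRAS: 3525 − 3p = 360 + 4p, so 3165 = 7p and p = 452.14.
Substituting into AD, y = 2168.57.

p = 452.14, y = 2168.57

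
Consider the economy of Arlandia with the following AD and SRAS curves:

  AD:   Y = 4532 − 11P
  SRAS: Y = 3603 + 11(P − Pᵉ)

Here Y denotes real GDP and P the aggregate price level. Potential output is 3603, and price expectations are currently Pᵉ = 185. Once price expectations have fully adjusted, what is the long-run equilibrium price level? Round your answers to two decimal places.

Long-run P = 84.45

Short run: with Pᵉ = 185, SRAS is Y = 1568 + 11P. Setting AD = SRAS gives 2964 = 22P, so P = 134.73 and Y = 4532 − 11P = 3050.00.
Output 3050.00 is below potential 3603, so over time expected prices fall and SRAS shifts right until Y returns to 3603.
Long run: Y = 3603 on the AD curve gives 3603 = 4532 − 11P, so P = 84.45.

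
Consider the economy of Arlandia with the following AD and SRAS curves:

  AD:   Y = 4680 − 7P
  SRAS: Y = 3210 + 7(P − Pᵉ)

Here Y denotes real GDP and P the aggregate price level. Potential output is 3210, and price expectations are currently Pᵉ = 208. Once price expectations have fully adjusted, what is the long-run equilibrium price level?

Long-run P = 210

Short run: with Pᵉ = 208, SRAS is Y = 1754 + 7P. Setting AD = SRAS gives 2926 = 14P, so P = 209 and Y = 4680 − 7·209 = 3217.
Output 3217 is above potential 3210, so over time expected prices rise and SRAS shifts left until Y returns to 3210.
Long run: Y = 3210 on the AD curve gives 3210 = 4680 − 7P, so P = 210.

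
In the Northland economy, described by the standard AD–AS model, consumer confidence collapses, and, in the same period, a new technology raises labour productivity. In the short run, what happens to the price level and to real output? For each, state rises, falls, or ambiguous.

The first event is a negative demand shock: AD shifts left, which by itself pushes P down and Y down.
The second is a favourable supply shock: SRAS shifts right, which by itself pushes P down and Y up.
Both shocks push P down, so P falls. The two shocks push Y in opposite directions, so the effect on Y is ambiguous.

Price level: falls; output: ambiguous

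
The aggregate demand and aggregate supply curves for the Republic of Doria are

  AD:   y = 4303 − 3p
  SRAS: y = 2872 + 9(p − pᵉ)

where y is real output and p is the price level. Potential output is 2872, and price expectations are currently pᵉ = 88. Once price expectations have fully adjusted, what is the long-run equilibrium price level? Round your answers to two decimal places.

Long-run p = 477.00

Short run: with pᵉ = 88, SRAS is y = 2080 + 9p. Setting AD = SRAS gives 2223 = 12p, so p = 185.25 and y = 4303 − 3p = 3747.25.
Output 3747.25 is above potential 2872, so over time expected prices rise and SRAS shifts left until y returns to 2872.
Long run: y = 2872 on the AD curve gives 2872 = 4303 − 3p, so p = 477.00.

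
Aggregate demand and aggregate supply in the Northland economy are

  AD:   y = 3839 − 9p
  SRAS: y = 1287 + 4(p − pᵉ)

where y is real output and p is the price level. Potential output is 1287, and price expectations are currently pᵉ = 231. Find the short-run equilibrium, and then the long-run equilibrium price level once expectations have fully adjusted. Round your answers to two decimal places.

Short run: p = 267.38, y = 1432.54. Long run: p = 283.56.

Short run: with pᵉ = 231, SRAS is y = 363 + 4p. Setting AD = SRAS gives 3476 = 13p, so p = 267.38 and y = 3839 − 9p = 1432.54.
Output 1432.54 is above potential 1287, so over time expected prices rise and SRAS shifts left until y returns to 1287.
Long run: y = 1287 on the AD curve gives 1287 = 3839 − 9p, so p = 283.56.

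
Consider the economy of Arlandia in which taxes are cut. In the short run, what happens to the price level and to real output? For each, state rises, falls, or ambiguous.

Price level: rises; output: rises

This is a positive demand shock: AD shifts right.
Moving along the upward-sloping SRAS curve, P rises and Y rises.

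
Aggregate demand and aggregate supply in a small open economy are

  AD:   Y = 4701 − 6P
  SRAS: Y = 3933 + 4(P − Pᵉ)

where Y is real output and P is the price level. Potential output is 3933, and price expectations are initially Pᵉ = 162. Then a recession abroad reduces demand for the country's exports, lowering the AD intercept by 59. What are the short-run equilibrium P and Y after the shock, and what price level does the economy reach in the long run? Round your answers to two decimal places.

AD shifts left: new AD is Y = 4642 − 6P. With Pᵉ = 162, SRAS is Y = 3285 + 4P.
Short run: 4642 − 6P = 3285 + 4P gives 1357 = 10P, so P = 135.70 and Y = 4642 − 6P = 3827.80.
Y = 3827.80 is below potential 3933; expectations adjust and SRAS shifts right until Y = 3933.
Long run: on the new AD curve, 3933 = 4642 − 6P gives P = 118.17.

Short run: P = 135.70, Y = 3827.80. Long run: P = 118.17.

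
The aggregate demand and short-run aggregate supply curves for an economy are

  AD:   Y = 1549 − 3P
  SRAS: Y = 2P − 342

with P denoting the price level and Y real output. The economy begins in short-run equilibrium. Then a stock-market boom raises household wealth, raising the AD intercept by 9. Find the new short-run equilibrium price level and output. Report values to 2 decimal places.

P = 380.00, Y = 418.00

This is a positive demand shock: AD shifts right.
New AD: Y = 1558 − 3P.
Set AD = SRAS: 1558 − 3P = 2P − 342, so 1900 = 5P and P = 380.00.
Substituting into AD, Y = 418.00.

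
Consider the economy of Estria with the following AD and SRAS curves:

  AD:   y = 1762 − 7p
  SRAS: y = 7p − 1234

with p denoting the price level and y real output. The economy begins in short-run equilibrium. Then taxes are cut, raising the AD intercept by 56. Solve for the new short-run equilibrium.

This is a positive demand shock: AD shifts right.
New AD: y = 1818 − 7p.
Set AD = SRAS: 1818 − 7p = 7p − 1234, so 3052 = 14p and p = 218.
y = 1818 − 7·218 = 292.

p = 218, y = 292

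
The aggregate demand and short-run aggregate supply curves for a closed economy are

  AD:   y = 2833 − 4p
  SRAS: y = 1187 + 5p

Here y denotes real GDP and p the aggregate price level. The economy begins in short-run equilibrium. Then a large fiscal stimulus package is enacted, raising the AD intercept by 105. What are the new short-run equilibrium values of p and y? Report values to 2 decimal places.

p = 194.56, y = 2159.78

This is a positive demand shock: AD shifts right.
New AD: y = 2938 − 4p.
Set AD = SRAS: 2938 − 4p = 1187 + 5p, so 1751 = 9p and p = 194.56.
Substituting into AD, y = 2159.78.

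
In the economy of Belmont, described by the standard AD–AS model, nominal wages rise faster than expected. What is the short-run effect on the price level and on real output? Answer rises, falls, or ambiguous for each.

Price level: rises; output: falls

This is an adverse supply shock: SRAS shifts left.
Moving along the downward-sloping AD curve, P rises and Y falls.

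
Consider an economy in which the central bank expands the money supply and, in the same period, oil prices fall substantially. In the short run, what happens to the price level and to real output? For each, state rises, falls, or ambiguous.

Price level: ambiguous; output: rises

The first event is a positive demand shock: AD shifts right, which by itself pushes P up and Y up.
The second is a favourable supply shock: SRAS shifts right, which by itself pushes P down and Y up.
The two shocks push P in opposite directions, so the effect on P is ambiguous. Both shocks push Y up, so Y rises.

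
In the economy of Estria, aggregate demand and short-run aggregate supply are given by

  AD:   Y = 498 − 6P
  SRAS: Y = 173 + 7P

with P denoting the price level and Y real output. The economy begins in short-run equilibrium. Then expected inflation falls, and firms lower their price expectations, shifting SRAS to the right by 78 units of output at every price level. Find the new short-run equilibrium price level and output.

P = 19, Y = 384

This is a positive supply shock: SRAS shifts right.
New SRAS: Y = 251 + 7P.
Set AD = SRAS: 498 − 6P = 251 + 7P, so 247 = 13P and P = 19.
Y = 498 − 6·19 = 384.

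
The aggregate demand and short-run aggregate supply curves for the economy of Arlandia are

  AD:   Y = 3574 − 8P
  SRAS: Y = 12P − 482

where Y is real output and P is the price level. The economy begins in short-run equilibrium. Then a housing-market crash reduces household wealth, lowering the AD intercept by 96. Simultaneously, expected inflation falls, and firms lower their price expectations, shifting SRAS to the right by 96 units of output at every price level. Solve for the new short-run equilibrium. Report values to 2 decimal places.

P = 193.20, Y = 1932.40

After both shocks: AD is Y = 3478 − 8P and SRAS is Y = 12P − 386.
Setting them equal: 3864 = 20P, so P = 193.20.
Substituting into AD, Y = 1932.40.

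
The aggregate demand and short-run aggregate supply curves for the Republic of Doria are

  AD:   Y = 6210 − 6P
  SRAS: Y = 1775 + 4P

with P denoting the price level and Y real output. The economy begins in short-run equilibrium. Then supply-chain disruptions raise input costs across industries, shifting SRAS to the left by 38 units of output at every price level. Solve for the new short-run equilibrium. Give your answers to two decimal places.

P = 447.30, Y = 3526.20

This is a negative supply shock: SRAS shifts left.
New SRAS: Y = 1737 + 4P.
Set AD = SRAS: 6210 − 6P = 1737 + 4P, so 4473 = 10P and P = 447.30.
Substituting into AD, Y = 3526.20.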